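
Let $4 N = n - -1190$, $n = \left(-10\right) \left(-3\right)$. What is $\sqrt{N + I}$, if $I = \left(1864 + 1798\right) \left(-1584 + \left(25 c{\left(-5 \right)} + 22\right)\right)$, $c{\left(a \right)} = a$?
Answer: $i \sqrt{6177489} \approx 2485.5 i$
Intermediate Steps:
$n = 30$
$N = 305$ ($N = \frac{30 - -1190}{4} = \frac{30 + 1190}{4} = \frac{1}{4} \cdot 1220 = 305$)
$I = -6177794$ ($I = \left(1864 + 1798\right) \left(-1584 + \left(25 \left(-5\right) + 22\right)\right) = 3662 \left(-1584 + \left(-125 + 22\right)\right) = 3662 \left(-1584 - 103\right) = 3662 \left(-1687\right) = -6177794$)
$\sqrt{N + I} = \sqrt{305 - 6177794} = \sqrt{-6177489} = i \sqrt{6177489}$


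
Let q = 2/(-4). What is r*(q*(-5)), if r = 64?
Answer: 160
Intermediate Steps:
q = -½ (q = 2*(-¼) = -½ ≈ -0.50000)
r*(q*(-5)) = 64*(-½*(-5)) = 64*(5/2) = 160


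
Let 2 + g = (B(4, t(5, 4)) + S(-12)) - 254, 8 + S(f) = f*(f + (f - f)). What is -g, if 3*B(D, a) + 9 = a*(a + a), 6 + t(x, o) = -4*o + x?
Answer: -209/3 ≈ -69.667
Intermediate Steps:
t(x, o) = -6 + x - 4*o (t(x, o) = -6 + (-4*o + x) = -6 + (x - 4*o) = -6 + x - 4*o)
B(D, a) = -3 + 2*a²/3 (B(D, a) = -3 + (a*(a + a))/3 = -3 + (a*(2*a))/3 = -3 + (2*a²)/3 = -3 + 2*a²/3)
S(f) = -8 + f² (S(f) = -8 + f*(f + (f - f)) = -8 + f*(f + 0) = -8 + f*f = -8 + f²)
g = 209/3 (g = -2 + (((-3 + 2*(-6 + 5 - 4*4)²/3) + (-8 + (-12)²)) - 254) = -2 + (((-3 + 2*(-6 + 5 - 16)²/3) + (-8 + 144)) - 254) = -2 + (((-3 + (⅔)*(-17)²) + 136) - 254) = -2 + (((-3 + (⅔)*289) + 136) - 254) = -2 + (((-3 + 578/3) + 136) - 254) = -2 + ((569/3 + 136) - 254) = -2 + (977/3 - 254) = -2 + 215/3 = 209/3 ≈ 69.667)
-g = -1*209/3 = -209/3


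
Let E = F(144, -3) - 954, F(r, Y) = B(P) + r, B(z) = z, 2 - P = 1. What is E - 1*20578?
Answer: -21387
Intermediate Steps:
P = 1 (P = 2 - 1*1 = 2 - 1 = 1)
F(r, Y) = 1 + r
E = -809 (E = (1 + 144) - 954 = 145 - 954 = -809)
E - 1*20578 = -809 - 1*20578 = -809 - 20578 = -21387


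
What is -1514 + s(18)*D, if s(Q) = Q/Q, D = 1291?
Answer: -223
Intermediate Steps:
s(Q) = 1
-1514 + s(18)*D = -1514 + 1*1291 = -1514 + 1291 = -223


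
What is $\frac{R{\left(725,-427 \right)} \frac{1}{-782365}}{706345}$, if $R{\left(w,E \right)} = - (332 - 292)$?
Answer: $\frac{8}{110523921185} \approx 7.2383 \cdot 10^{-11}$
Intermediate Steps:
$R{\left(w,E \right)} = -40$ ($R{\left(w,E \right)} = \left(-1\right) 40 = -40$)
$\frac{R{\left(725,-427 \right)} \frac{1}{-782365}}{706345} = \frac{\left(-40\right) \frac{1}{-782365}}{706345} = \left(-40\right) \left(- \frac{1}{782365}\right) \frac{1}{706345} = \frac{8}{156473} \cdot \frac{1}{706345} = \frac{8}{110523921185}$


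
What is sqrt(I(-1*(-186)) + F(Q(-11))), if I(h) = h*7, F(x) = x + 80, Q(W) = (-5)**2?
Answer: sqrt(1407) ≈ 37.510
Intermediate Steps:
Q(W) = 25
F(x) = 80 + x
I(h) = 7*h
sqrt(I(-1*(-186)) + F(Q(-11))) = sqrt(7*(-1*(-186)) + (80 + 25)) = sqrt(7*186 + 105) = sqrt(1302 + 105) = sqrt(1407)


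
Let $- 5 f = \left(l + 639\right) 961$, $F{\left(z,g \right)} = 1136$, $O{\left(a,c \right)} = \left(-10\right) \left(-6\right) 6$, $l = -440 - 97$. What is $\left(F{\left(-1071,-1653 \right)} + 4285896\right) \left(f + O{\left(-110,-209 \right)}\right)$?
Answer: $- \frac{412506793104}{5} \approx -8.2501 \cdot 10^{10}$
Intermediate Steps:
$l = -537$ ($l = -440 - 97 = -537$)
$O{\left(a,c \right)} = 360$ ($O{\left(a,c \right)} = 60 \cdot 6 = 360$)
$f = - \frac{98022}{5}$ ($f = - \frac{\left(-537 + 639\right) 961}{5} = - \frac{102 \cdot 961}{5} = \left(- \frac{1}{5}\right) 98022 = - \frac{98022}{5} \approx -19604.0$)
$\left(F{\left(-1071,-1653 \right)} + 4285896\right) \left(f + O{\left(-110,-209 \right)}\right) = \left(1136 + 4285896\right) \left(- \frac{98022}{5} + 360\right) = 4287032 \left(- \frac{96222}{5}\right) = - \frac{412506793104}{5}$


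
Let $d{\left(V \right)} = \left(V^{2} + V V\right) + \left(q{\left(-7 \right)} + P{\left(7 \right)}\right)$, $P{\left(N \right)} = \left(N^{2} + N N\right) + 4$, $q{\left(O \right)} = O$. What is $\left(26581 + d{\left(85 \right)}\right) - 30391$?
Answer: $10735$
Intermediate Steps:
$P{\left(N \right)} = 4 + 2 N^{2}$ ($P{\left(N \right)} = \left(N^{2} + N^{2}\right) + 4 = 2 N^{2} + 4 = 4 + 2 N^{2}$)
$d{\left(V \right)} = 95 + 2 V^{2}$ ($d{\left(V \right)} = \left(V^{2} + V V\right) + \left(-7 + \left(4 + 2 \cdot 7^{2}\right)\right) = \left(V^{2} + V^{2}\right) + \left(-7 + \left(4 + 2 \cdot 49\right)\right) = 2 V^{2} + \left(-7 + \left(4 + 98\right)\right) = 2 V^{2} + \left(-7 + 102\right) = 2 V^{2} + 95 = 95 + 2 V^{2}$)
$\left(26581 + d{\left(85 \right)}\right) - 30391 = \left(26581 + \left(95 + 2 \cdot 85^{2}\right)\right) - 30391 = \left(26581 + \left(95 + 2 \cdot 7225\right)\right) - 30391 = \left(26581 + \left(95 + 14450\right)\right) - 30391 = \left(26581 + 14545\right) - 30391 = 41126 - 30391 = 10735$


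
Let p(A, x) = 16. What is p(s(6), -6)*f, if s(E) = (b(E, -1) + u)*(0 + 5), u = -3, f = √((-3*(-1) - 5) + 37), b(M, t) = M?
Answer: 16*√35 ≈ 94.657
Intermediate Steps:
f = √35 (f = √((3 - 5) + 37) = √(-2 + 37) = √35 ≈ 5.9161)
s(E) = -15 + 5*E (s(E) = (E - 3)*(0 + 5) = (-3 + E)*5 = -15 + 5*E)
p(s(6), -6)*f = 16*√35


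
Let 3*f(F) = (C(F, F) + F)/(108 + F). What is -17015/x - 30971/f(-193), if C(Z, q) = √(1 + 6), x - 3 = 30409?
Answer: -7725958763635/188767284 - 2632535*√7/12414 ≈ -41490.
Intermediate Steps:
x = 30412 (x = 3 + 30409 = 30412)
C(Z, q) = √7
f(F) = (F + √7)/(3*(108 + F)) (f(F) = ((√7 + F)/(108 + F))/3 = ((F + √7)/(108 + F))/3 = (F + √7)/(3*(108 + F)))
-17015/x - 30971/f(-193) = -17015/30412 - 30971*3*(108 - 193)/(-193 + √7) = -17015*1/30412 - 30971*(-255/(-193 + √7)) = -17015/30412 - 30971*(-255/(-193 + √7)) = -17015/30412 - 30971/(193/255 - √7/255)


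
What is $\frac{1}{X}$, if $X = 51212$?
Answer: $\frac{1}{51212} \approx 1.9527 \cdot 10^{-5}$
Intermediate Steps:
$\frac{1}{X} = \frac{1}{51212}$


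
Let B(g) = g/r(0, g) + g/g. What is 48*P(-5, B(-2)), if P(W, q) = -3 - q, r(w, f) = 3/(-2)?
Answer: -256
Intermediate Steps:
r(w, f) = -3/2 (r(w, f) = 3*(-½) = -3/2)
B(g) = 1 - 2*g/3 (B(g) = g/(-3/2) + g/g = g*(-⅔) + 1 = -2*g/3 + 1 = 1 - 2*g/3)
48*P(-5, B(-2)) = 48*(-3 - (1 - ⅔*(-2))) = 48*(-3 - (1 + 4/3)) = 48*(-3 - 1*7/3) = 48*(-3 - 7/3) = 48*(-16/3) = -256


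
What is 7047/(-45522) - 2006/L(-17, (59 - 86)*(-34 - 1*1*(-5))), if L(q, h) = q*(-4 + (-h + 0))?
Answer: -134785/442294 ≈ -0.30474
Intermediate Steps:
L(q, h) = q*(-4 - h)
7047/(-45522) - 2006/L(-17, (59 - 86)*(-34 - 1*1*(-5))) = 7047/(-45522) - 2006*1/(17*(4 + (59 - 86)*(-34 - 1*1*(-5)))) = 7047*(-1/45522) - 2006*1/(17*(4 - 27*(-34 - 1*(-5)))) = -87/562 - 2006*1/(17*(4 - 27*(-34 + 5))) = -87/562 - 2006*1/(17*(4 - 27*(-29))) = -87/562 - 2006*1/(17*(4 + 783)) = -87/562 - 2006/((-1*(-17)*787)) = -87/562 - 2006/13379 = -87/562 - 2006*1/13379 = -87/562 - 118/787 = -134785/442294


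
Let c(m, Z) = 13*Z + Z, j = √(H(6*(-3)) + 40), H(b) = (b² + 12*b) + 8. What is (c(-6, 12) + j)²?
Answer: 28380 + 672*√39 ≈ 32577.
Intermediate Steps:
H(b) = 8 + b² + 12*b
j = 2*√39 (j = √((8 + (6*(-3))² + 12*(6*(-3))) + 40) = √((8 + (-18)² + 12*(-18)) + 40) = √((8 + 324 - 216) + 40) = √(116 + 40) = √156 = 2*√39 ≈ 12.490)
c(m, Z) = 14*Z
(c(-6, 12) + j)² = (14*12 + 2*√39)² = (168 + 2*√39)²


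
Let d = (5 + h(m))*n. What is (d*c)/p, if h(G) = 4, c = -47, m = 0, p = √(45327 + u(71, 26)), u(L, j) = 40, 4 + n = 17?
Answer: -5499*√45367/45367 ≈ -25.817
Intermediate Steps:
n = 13 (n = -4 + 17 = 13)
p = √45367 (p = √(45327 + 40) = √45367 ≈ 213.00)
d = 117 (d = (5 + 4)*13 = 9*13 = 117)
(d*c)/p = (117*(-47))/(√45367) = -5499*√45367/45367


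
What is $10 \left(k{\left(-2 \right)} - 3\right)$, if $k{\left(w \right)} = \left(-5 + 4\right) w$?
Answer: $-10$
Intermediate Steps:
$k{\left(w \right)} = - w$
$10 \left(k{\left(-2 \right)} - 3\right) = 10 \left(\left(-1\right) \left(-2\right) - 3\right) = 10 \left(2 - 3\right) = 10 \left(-1\right) = -10$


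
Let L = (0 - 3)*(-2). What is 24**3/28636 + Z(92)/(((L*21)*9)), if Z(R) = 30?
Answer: 688979/1353051 ≈ 0.50920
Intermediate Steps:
L = 6 (L = -3*(-2) = 6)
24**3/28636 + Z(92)/(((L*21)*9)) = 24**3/28636 + 30/(((6*21)*9)) = 13824*(1/28636) + 30/((126*9)) = 3456/7159 + 30/1134 = 3456/7159 + 30*(1/1134) = 3456/7159 + 5/189 = 688979/1353051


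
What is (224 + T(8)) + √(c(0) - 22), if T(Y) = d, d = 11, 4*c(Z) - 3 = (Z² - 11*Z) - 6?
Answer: 235 + I*√91/2 ≈ 235.0 + 4.7697*I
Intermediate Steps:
c(Z) = -¾ - 11*Z/4 + Z²/4 (c(Z) = ¾ + ((Z² - 11*Z) - 6)/4 = ¾ + (-6 + Z² - 11*Z)/4 = ¾ + (-3/2 - 11*Z/4 + Z²/4) = -¾ - 11*Z/4 + Z²/4)
T(Y) = 11
(224 + T(8)) + √(c(0) - 22) = (224 + 11) + √((-¾ - 11/4*0 + (¼)*0²) - 22) = 235 + √((-¾ + 0 + (¼)*0) - 22) = 235 + √((-¾ + 0 + 0) - 22) = 235 + √(-¾ - 22) = 235 + √(-91/4) = 235 + I*√91/2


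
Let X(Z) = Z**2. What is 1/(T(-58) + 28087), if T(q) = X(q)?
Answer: 1/31451 ≈ 3.1795e-5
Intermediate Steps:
T(q) = q**2
1/(T(-58) + 28087) = 1/((-58)**2 + 28087) = 1/(3364 + 28087) = 1/31451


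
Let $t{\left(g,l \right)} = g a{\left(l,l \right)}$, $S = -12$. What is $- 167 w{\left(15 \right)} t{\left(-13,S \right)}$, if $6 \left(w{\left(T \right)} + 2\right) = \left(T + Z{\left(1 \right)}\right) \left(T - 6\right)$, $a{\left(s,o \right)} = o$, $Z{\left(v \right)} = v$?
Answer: $-573144$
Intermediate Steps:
$w{\left(T \right)} = -2 + \frac{\left(1 + T\right) \left(-6 + T\right)}{6}$ ($w{\left(T \right)} = -2 + \frac{\left(T + 1\right) \left(T - 6\right)}{6} = -2 + \frac{\left(1 + T\right) \left(-6 + T\right)}{6}$)
$t{\left(g,l \right)} = g l$
$- 167 w{\left(15 \right)} t{\left(-13,S \right)} = - 167 \left(-3 - \frac{25}{2} + \frac{15^{2}}{6}\right) \left(\left(-13\right) \left(-12\right)\right) = - 167 \left(-3 - \frac{25}{2} + \frac{1}{6} \cdot 225\right) 156 = - 167 \left(-3 - \frac{25}{2} + \frac{75}{2}\right) 156 = \left(-167\right) 22 \cdot 156 = \left(-3674\right) 156 = -573144$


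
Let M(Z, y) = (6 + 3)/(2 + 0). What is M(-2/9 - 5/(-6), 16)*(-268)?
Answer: -1206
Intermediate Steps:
M(Z, y) = 9/2
M(-2/9 - 5/(-6), 16)*(-268) = (9/2)*(-268) = -1206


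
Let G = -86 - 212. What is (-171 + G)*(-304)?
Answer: 142576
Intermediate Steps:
G = -298
(-171 + G)*(-304) = (-171 - 298)*(-304) = -469*(-304) = 142576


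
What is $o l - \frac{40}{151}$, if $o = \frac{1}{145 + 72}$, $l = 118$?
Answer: $\frac{9138}{32767} \approx 0.27888$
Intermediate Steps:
$o = \frac{1}{217} \approx 0.0046083$
$o l - \frac{40}{151} = \frac{1}{217} \cdot 118 - \frac{40}{151} = \frac{118}{217} - \frac{40}{151} = \frac{9138}{32767}$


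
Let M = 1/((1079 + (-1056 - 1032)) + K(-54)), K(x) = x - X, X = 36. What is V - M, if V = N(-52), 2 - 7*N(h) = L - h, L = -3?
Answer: -1054/157 ≈ -6.7134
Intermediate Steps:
N(h) = 5/7 + h/7 (N(h) = 2/7 - (-3 - h)/7 = 2/7 + (3/7 + h/7) = 5/7 + h/7)
K(x) = -36 + x (K(x) = x - 1*36 = x - 36 = -36 + x)
V = -47/7 (V = 5/7 + (⅐)*(-52) = 5/7 - 52/7 = -47/7 ≈ -6.7143)
M = -1/1099 (M = 1/((1079 + (-1056 - 1032)) + (-36 - 54)) = 1/((1079 - 2088) - 90) = 1/(-1009 - 90) = 1/(-1099) = -1/1099 ≈ -0.00090992)
V - M = -47/7 - 1*(-1/1099) = -47/7 + 1/1099 = -1054/157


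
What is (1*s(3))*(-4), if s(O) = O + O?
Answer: -24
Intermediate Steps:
s(O) = 2*O
(1*s(3))*(-4) = (1*(2*3))*(-4) = (1*6)*(-4) = 6*(-4) = -24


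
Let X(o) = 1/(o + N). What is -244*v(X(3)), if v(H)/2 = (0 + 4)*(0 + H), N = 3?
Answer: -976/3 ≈ -325.33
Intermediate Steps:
X(o) = 1/(3 + o) (X(o) = 1/(o + 3) = 1/(3 + o))
v(H) = 8*H (v(H) = 2*((0 + 4)*(0 + H)) = 2*(4*H) = 8*H)
-244*v(X(3)) = -1952/(3 + 3) = -1952/6 = -244*4/3 = -976/3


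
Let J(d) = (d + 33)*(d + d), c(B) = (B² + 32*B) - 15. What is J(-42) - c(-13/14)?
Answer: 156771/196 ≈ 799.85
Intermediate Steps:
c(B) = -15 + B² + 32*B
J(d) = 2*d*(33 + d) (J(d) = (33 + d)*(2*d) = 2*d*(33 + d))
J(-42) - c(-13/14) = 2*(-42)*(33 - 42) - (-15 + (-13/14)² + 32*(-13/14)) = 2*(-42)*(-9) - (-15 + (-13*1/14)² + 32*(-13*1/14)) = 756 - (-15 + (-13/14)² + 32*(-13/14)) = 756 - (-15 + 169/196 - 208/7) = 756 - 1*(-8595/196) = 756 + 8595/196 = 156771/196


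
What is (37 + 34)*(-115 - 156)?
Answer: -19241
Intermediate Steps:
(37 + 34)*(-115 - 156) = 71*(-271) = -19241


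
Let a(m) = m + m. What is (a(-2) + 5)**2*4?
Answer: 4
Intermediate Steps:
a(m) = 2*m
(a(-2) + 5)**2*4 = (2*(-2) + 5)**2*4 = (-4 + 5)**2*4 = 1**2*4 = 1*4 = 4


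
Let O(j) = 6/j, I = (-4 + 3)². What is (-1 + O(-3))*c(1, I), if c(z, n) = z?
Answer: -3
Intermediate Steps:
I = 1 (I = (-1)² = 1)
(-1 + O(-3))*c(1, I) = (-1 + 6/(-3))*1 = (-1 + 6*(-⅓))*1 = (-1 - 2)*1 = -3*1 = -3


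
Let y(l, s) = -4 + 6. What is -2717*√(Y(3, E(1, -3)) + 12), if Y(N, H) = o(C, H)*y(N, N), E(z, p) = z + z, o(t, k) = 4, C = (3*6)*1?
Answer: -5434*√5 ≈ -12151.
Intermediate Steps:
C = 18 (C = 18*1 = 18)
E(z, p) = 2*z
y(l, s) = 2
Y(N, H) = 8 (Y(N, H) = 4*2 = 8)
-2717*√(Y(3, E(1, -3)) + 12) = -2717*√(8 + 12) = -5434*√5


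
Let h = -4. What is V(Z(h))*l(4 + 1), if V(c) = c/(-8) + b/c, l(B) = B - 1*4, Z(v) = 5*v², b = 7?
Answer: -793/80 ≈ -9.9125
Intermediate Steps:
l(B) = -4 + B (l(B) = B - 4 = -4 + B)
V(c) = 7/c - c/8 (V(c) = c/(-8) + 7/c = c*(-⅛) + 7/c = -c/8 + 7/c = 7/c - c/8)
V(Z(h))*l(4 + 1) = (7/((5*(-4)²)) - 5*(-4)²/8)*(-4 + (4 + 1)) = (7/((5*16)) - 5*16/8)*(-4 + 5) = (7/80 - ⅛*80)*1 = (7*(1/80) - 10)*1 = (7/80 - 10)*1 = -793/80*1 = -793/80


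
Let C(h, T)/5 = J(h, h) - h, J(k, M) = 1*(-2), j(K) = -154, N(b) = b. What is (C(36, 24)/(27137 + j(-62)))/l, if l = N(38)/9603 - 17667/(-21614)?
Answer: -3585114180/418181388449 ≈ -0.0085731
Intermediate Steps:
J(k, M) = -2
C(h, T) = -10 - 5*h (C(h, T) = 5*(-2 - h) = -10 - 5*h)
l = 170477533/207559242 (l = 38/9603 - 17667/(-21614) = 38*(1/9603) - 17667*(-1/21614) = 38/9603 + 17667/21614 = 170477533/207559242 ≈ 0.82134)
(C(36, 24)/(27137 + j(-62)))/l = ((-10 - 5*36)/(27137 - 154))/(170477533/207559242) = ((-10 - 180)/26983)*(207559242/170477533) = -190*1/26983*(207559242/170477533) = -190/26983*207559242/170477533 = -3585114180/418181388449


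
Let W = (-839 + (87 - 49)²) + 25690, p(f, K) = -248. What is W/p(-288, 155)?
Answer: -26295/248 ≈ -106.03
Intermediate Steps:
W = 26295 (W = (-839 + 38²) + 25690 = (-839 + 1444) + 25690 = 605 + 25690 = 26295)
W/p(-288, 155) = 26295/(-248) = 26295*(-1/248) = -26295/248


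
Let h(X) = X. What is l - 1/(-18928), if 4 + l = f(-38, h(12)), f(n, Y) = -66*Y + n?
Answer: -15785951/18928 ≈ -834.00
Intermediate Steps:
f(n, Y) = n - 66*Y
l = -834 (l = -4 + (-38 - 66*12) = -4 + (-38 - 792) = -4 - 830 = -834)
l - 1/(-18928) = -834 - 1/(-18928) = -834 - 1*(-1/18928) = -834 + 1/18928 = -15785951/18928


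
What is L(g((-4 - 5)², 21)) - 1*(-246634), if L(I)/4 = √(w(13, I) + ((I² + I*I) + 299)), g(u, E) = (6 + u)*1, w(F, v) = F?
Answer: 246634 + 20*√618 ≈ 2.4713e+5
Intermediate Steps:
g(u, E) = 6 + u
L(I) = 4*√(312 + 2*I²) (L(I) = 4*√(13 + ((I² + I*I) + 299)) = 4*√(13 + ((I² + I²) + 299)) = 4*√(13 + (2*I² + 299)) = 4*√(13 + (299 + 2*I²)) = 4*√(312 + 2*I²))
L(g((-4 - 5)², 21)) - 1*(-246634) = 4*√(312 + 2*(6 + (-4 - 5)²)²) - 1*(-246634) = 4*√(312 + 2*(6 + (-9)²)²) + 246634 = 4*√(312 + 2*(6 + 81)²) + 246634 = 4*√(312 + 2*87²) + 246634 = 4*√(312 + 2*7569) + 246634 = 4*√(312 + 15138) + 246634 = 4*√15450 + 246634 = 4*(5*√618) + 246634 = 20*√618 + 246634 = 246634 + 20*√618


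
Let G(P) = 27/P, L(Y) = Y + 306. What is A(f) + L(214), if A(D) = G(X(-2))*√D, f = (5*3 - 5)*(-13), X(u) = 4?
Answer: 520 + 27*I*√130/4 ≈ 520.0 + 76.962*I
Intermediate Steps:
L(Y) = 306 + Y
f = -130 (f = (15 - 5)*(-13) = 10*(-13) = -130)
A(D) = 27*√D/4 (A(D) = (27/4)*√D = (27*(¼))*√D = 27*√D/4)
A(f) + L(214) = 27*√(-130)/4 + (306 + 214) = 27*(I*√130)/4 + 520 = 27*I*√130/4 + 520 = 520 + 27*I*√130/4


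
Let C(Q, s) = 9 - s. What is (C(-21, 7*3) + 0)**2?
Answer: 144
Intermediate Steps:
(C(-21, 7*3) + 0)**2 = ((9 - 7*3) + 0)**2 = ((9 - 1*21) + 0)**2 = ((9 - 21) + 0)**2 = (-12 + 0)**2 = (-12)**2 = 144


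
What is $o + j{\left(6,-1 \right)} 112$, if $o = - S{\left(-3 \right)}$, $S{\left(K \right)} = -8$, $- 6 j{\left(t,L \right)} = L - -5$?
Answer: $- \frac{200}{3} \approx -66.667$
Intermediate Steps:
$j{\left(t,L \right)} = - \frac{5}{6} - \frac{L}{6}$ ($j{\left(t,L \right)} = - \frac{L - -5}{6} = - \frac{L + 5}{6} = - \frac{5 + L}{6} = - \frac{5}{6} - \frac{L}{6}$)
$o = 8$ ($o = \left(-1\right) \left(-8\right) = 8$)
$o + j{\left(6,-1 \right)} 112 = 8 + \left(- \frac{5}{6} - - \frac{1}{6}\right) 112 = 8 + \left(- \frac{5}{6} + \frac{1}{6}\right) 112 = 8 - \frac{224}{3} = - \frac{200}{3}$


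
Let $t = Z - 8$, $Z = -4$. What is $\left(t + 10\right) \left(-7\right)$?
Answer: $14$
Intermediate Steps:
$t = -12$ ($t = -4 - 8 = -12$)
$\left(t + 10\right) \left(-7\right) = \left(-12 + 10\right) \left(-7\right) = \left(-2\right) \left(-7\right) = 14$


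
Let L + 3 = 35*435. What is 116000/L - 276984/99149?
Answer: 3642516776/754623039 ≈ 4.8269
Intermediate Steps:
L = 15222 (L = -3 + 35*435 = -3 + 15225 = 15222)
116000/L - 276984/99149 = 116000/15222 - 276984/99149 = 116000*(1/15222) - 276984*1/99149 = 58000/7611 - 276984/99149 = 3642516776/754623039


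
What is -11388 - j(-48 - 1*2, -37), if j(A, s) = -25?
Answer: -11363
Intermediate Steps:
-11388 - j(-48 - 1*2, -37) = -11388 - 1*(-25) = -11388 + 25 = -11363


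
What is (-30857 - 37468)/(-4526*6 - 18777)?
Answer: 22775/15311 ≈ 1.4875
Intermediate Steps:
(-30857 - 37468)/(-4526*6 - 18777) = -68325/(-27156 - 18777) = -68325/(-45933) = -68325*(-1/45933) = 22775/15311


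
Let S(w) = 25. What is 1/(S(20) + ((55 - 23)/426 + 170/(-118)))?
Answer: 12567/297014 ≈ 0.042311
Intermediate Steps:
1/(S(20) + ((55 - 23)/426 + 170/(-118))) = 1/(25 + ((55 - 23)/426 + 170/(-118))) = 1/(25 + (32*(1/426) + 170*(-1/118))) = 1/(25 + (16/213 - 85/59)) = 1/(25 - 17161/12567) = 1/(297014/12567) = 12567/297014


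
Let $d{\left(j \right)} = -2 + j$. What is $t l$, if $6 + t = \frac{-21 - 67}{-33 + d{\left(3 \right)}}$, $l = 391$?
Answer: $- \frac{5083}{4} \approx -1270.8$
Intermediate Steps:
$t = - \frac{13}{4}$ ($t = -6 + \frac{-21 - 67}{-33 + \left(-2 + 3\right)} = -6 - \frac{88}{-33 + 1} = -6 - \frac{88}{-32} = -6 - - \frac{11}{4} = -6 + \frac{11}{4} = - \frac{13}{4} \approx -3.25$)
$t l = \left(- \frac{13}{4}\right) 391 = - \frac{5083}{4}$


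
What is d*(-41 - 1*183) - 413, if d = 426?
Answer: -95837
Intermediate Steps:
d*(-41 - 1*183) - 413 = 426*(-41 - 1*183) - 413 = 426*(-41 - 183) - 413 = 426*(-224) - 413 = -95424 - 413 = -95837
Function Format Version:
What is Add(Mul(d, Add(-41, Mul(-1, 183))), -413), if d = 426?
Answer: -95837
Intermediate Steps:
Add(Mul(d, Add(-41, Mul(-1, 183))), -413) = Add(Mul(426, Add(-41, Mul(-1, 183))), -413) = Add(Mul(426, Add(-41, -183)), -413) = Add(Mul(426, -224), -413) = Add(-95424, -413) = -95837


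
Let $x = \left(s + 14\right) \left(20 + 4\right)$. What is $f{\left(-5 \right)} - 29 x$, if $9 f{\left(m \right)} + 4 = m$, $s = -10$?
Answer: $-2785$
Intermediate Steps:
$f{\left(m \right)} = - \frac{4}{9} + \frac{m}{9}$
$x = 96$ ($x = \left(-10 + 14\right) \left(20 + 4\right) = 4 \cdot 24 = 96$)
$f{\left(-5 \right)} - 29 x = \left(- \frac{4}{9} + \frac{1}{9} \left(-5\right)\right) - 2784 = \left(- \frac{4}{9} - \frac{5}{9}\right) - 2784 = -1 - 2784 = -2785$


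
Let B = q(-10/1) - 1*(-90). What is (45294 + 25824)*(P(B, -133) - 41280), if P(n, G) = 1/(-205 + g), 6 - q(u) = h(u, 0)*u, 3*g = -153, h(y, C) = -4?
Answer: -375776168679/128 ≈ -2.9358e+9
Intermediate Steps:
g = -51 (g = (⅓)*(-153) = -51)
q(u) = 6 + 4*u (q(u) = 6 - (-4)*u = 6 + 4*u)
B = 56 (B = (6 + 4*(-10/1)) - 1*(-90) = (6 + 4*(-10*1)) + 90 = (6 + 4*(-10)) + 90 = (6 - 40) + 90 = -34 + 90 = 56)
P(n, G) = -1/256 (P(n, G) = 1/(-205 - 51) = 1/(-256) = -1/256)
(45294 + 25824)*(P(B, -133) - 41280) = (45294 + 25824)*(-1/256 - 41280) = 71118*(-10567681/256) = -375776168679/128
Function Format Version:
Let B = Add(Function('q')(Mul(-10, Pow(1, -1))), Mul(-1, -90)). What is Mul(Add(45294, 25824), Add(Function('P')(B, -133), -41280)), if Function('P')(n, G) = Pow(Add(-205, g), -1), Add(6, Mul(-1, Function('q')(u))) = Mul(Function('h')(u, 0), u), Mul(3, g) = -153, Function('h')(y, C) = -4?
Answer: Rational(-375776168679, 128) ≈ -2.9358e+9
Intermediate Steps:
g = -51 (g = Mul(Rational(1, 3), -153) = -51)
Function('q')(u) = Add(6, Mul(4, u)) (Function('q')(u) = Add(6, Mul(-1, Mul(-4, u))) = Add(6, Mul(4, u)))
B = 56 (B = Add(Add(6, Mul(4, Mul(-10, Pow(1, -1)))), Mul(-1, -90)) = Add(Add(6, Mul(4, Mul(-10, 1))), 90) = Add(Add(6, Mul(4, -10)), 90) = Add(Add(6, -40), 90) = Add(-34, 90) = 56)
Function('P')(n, G) = Rational(-1, 256) (Function('P')(n, G) = Pow(Add(-205, -51), -1) = Pow(-256, -1) = Rational(-1, 256))
Mul(Add(45294, 25824), Add(Function('P')(B, -133), -41280)) = Mul(Add(45294, 25824), Add(Rational(-1, 256), -41280)) = Mul(71118, Rational(-10567681, 256)) = Rational(-375776168679, 128)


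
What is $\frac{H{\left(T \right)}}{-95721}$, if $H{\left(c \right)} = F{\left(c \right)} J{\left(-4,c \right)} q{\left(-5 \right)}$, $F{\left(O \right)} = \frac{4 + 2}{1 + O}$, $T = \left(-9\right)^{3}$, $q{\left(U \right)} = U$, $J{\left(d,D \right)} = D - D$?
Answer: $0$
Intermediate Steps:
$J{\left(d,D \right)} = 0$
$T = -729$
$F{\left(O \right)} = \frac{6}{1 + O}$
$H{\left(c \right)} = 0$ ($H{\left(c \right)} = \frac{6}{1 + c} 0 \left(-5\right) = 0 \left(-5\right) = 0$)
$\frac{H{\left(T \right)}}{-95721} = \frac{0}{-95721} = 0 \left(- \frac{1}{95721}\right) = 0$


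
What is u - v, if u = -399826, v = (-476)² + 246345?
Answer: -872747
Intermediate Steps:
v = 472921 (v = 226576 + 246345 = 472921)
u - v = -399826 - 1*472921 = -399826 - 472921 = -872747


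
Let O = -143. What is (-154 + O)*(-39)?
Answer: 11583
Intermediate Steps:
(-154 + O)*(-39) = (-154 - 143)*(-39) = -297*(-39) = 11583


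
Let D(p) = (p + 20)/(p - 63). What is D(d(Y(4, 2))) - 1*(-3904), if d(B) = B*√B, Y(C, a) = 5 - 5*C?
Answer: 3185899/816 + 415*I*√15/2448 ≈ 3904.3 + 0.65657*I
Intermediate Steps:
d(B) = B^(3/2)
D(p) = (20 + p)/(-63 + p)
D(d(Y(4, 2))) - 1*(-3904) = (20 + (5 - 5*4)^(3/2))/(-63 + (5 - 5*4)^(3/2)) - 1*(-3904) = (20 + (5 - 20)^(3/2))/(-63 + (5 - 20)^(3/2)) + 3904 = (20 + (-15)^(3/2))/(-63 + (-15)^(3/2)) + 3904 = (20 - 15*I*√15)/(-63 - 15*I*√15) + 3904 = 3904 + (20 - 15*I*√15)/(-63 - 15*I*√15)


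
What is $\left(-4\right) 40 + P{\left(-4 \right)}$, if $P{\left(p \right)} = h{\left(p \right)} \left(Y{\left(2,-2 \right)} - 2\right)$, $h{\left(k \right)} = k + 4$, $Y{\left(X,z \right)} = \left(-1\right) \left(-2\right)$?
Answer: $-160$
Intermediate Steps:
$Y{\left(X,z \right)} = 2$
$h{\left(k \right)} = 4 + k$
$P{\left(p \right)} = 0$ ($P{\left(p \right)} = \left(4 + p\right) \left(2 - 2\right) = \left(4 + p\right) 0 = 0$)
$\left(-4\right) 40 + P{\left(-4 \right)} = \left(-4\right) 40 + 0 = -160 + 0 = -160$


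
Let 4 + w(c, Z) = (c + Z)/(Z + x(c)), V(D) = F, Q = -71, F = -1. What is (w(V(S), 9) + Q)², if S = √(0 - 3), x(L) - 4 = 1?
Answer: 271441/49 ≈ 5539.6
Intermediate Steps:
x(L) = 5 (x(L) = 4 + 1 = 5)
S = I*√3 (S = √(-3) = I*√3 ≈ 1.732*I)
V(D) = -1
w(c, Z) = -4 + (Z + c)/(5 + Z) (w(c, Z) = -4 + (c + Z)/(Z + 5) = -4 + (Z + c)/(5 + Z))
(w(V(S), 9) + Q)² = ((-20 - 1 - 3*9)/(5 + 9) - 71)² = ((-20 - 1 - 27)/14 - 71)² = ((1/14)*(-48) - 71)² = (-24/7 - 71)² = (-521/7)² = 271441/49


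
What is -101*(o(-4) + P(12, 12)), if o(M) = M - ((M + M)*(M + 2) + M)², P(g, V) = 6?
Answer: 14342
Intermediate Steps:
o(M) = M - (M + 2*M*(2 + M))² (o(M) = M - ((2*M)*(2 + M) + M)² = M - (2*M*(2 + M) + M)² = M - (M + 2*M*(2 + M))²)
-101*(o(-4) + P(12, 12)) = -101*((-4 - 1*(-4)²*(5 + 2*(-4))²) + 6) = -101*((-4 - 1*16*(5 - 8)²) + 6) = -101*((-4 - 1*16*(-3)²) + 6) = -101*((-4 - 1*16*9) + 6) = -101*((-4 - 144) + 6) = -101*(-148 + 6) = -101*(-142) = 14342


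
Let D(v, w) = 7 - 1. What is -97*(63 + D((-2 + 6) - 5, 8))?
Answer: -6693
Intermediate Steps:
D(v, w) = 6
-97*(63 + D((-2 + 6) - 5, 8)) = -97*(63 + 6) = -97*69 = -6693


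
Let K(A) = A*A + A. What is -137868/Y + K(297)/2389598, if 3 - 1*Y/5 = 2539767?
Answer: 60557119166/1264378119765 ≈ 0.047895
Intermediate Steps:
Y = -12698820 (Y = 15 - 5*2539767 = 15 - 12698835 = -12698820)
K(A) = A + A**2 (K(A) = A**2 + A = A + A**2)
-137868/Y + K(297)/2389598 = -137868/(-12698820) + (297*(1 + 297))/2389598 = -137868*(-1/12698820) + (297*298)*(1/2389598) = 11489/1058235 + 88506*(1/2389598) = 11489/1058235 + 44253/1194799 = 60557119166/1264378119765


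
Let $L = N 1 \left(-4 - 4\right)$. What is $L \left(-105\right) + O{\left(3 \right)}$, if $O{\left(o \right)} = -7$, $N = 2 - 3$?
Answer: $-847$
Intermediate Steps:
$N = -1$ ($N = 2 - 3 = -1$)
$L = 8$ ($L = \left(-1\right) 1 \left(-4 - 4\right) = - (-4 - 4) = \left(-1\right) \left(-8\right) = 8$)
$L \left(-105\right) + O{\left(3 \right)} = 8 \left(-105\right) - 7 = -840 - 7 = -847$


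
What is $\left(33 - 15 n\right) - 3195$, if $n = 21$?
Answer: $-3477$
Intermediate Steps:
$\left(33 - 15 n\right) - 3195 = \left(33 - 315\right) - 3195 = -282 - 3195 = -3477$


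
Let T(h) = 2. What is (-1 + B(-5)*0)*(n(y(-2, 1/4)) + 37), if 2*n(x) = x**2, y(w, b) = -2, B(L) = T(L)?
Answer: -39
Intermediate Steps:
B(L) = 2
n(x) = x**2/2
(-1 + B(-5)*0)*(n(y(-2, 1/4)) + 37) = (-1 + 2*0)*((1/2)*(-2)**2 + 37) = (-1 + 0)*((1/2)*4 + 37) = -(2 + 37) = -1*39 = -39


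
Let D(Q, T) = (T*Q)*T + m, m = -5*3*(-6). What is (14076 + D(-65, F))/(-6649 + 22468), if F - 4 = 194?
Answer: -844698/5273 ≈ -160.19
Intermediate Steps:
F = 198 (F = 4 + 194 = 198)
m = 90 (m = -15*(-6) = 90)
D(Q, T) = 90 + Q*T² (D(Q, T) = (T*Q)*T + 90 = (Q*T)*T + 90 = Q*T² + 90 = 90 + Q*T²)
(14076 + D(-65, F))/(-6649 + 22468) = (14076 + (90 - 65*198²))/(-6649 + 22468) = (14076 + (90 - 65*39204))/15819 = (14076 + (90 - 2548260))*(1/15819) = (14076 - 2548170)*(1/15819) = -2534094*1/15819 = -844698/5273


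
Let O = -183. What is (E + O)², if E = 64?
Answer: 14161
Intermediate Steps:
(E + O)² = (64 - 183)² = (-119)² = 14161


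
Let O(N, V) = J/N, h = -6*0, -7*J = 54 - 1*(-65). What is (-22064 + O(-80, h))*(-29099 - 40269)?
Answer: 15305208113/10 ≈ 1.5305e+9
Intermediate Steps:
J = -17 (J = -(54 - 1*(-65))/7 = -(54 + 65)/7 = -⅐*119 = -17)
h = 0
O(N, V) = -17/N
(-22064 + O(-80, h))*(-29099 - 40269) = (-22064 - 17/(-80))*(-29099 - 40269) = (-22064 - 17*(-1/80))*(-69368) = (-22064 + 17/80)*(-69368) = -1765103/80*(-69368) = 15305208113/10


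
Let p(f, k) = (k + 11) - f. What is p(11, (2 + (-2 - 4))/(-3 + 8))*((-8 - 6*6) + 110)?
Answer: -264/5 ≈ -52.800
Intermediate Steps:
p(f, k) = 11 + k - f (p(f, k) = (11 + k) - f = 11 + k - f)
p(11, (2 + (-2 - 4))/(-3 + 8))*((-8 - 6*6) + 110) = (11 + (2 + (-2 - 4))/(-3 + 8) - 1*11)*((-8 - 6*6) + 110) = (11 + (2 - 6)/5 - 11)*((-8 - 36) + 110) = (11 - 4*1/5 - 11)*(-44 + 110) = (11 - 4/5 - 11)*66 = -4/5*66 = -264/5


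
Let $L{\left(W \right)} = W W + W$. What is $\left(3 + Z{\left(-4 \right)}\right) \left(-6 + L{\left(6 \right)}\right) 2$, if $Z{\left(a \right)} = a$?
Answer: $-72$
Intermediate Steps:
$L{\left(W \right)} = W + W^{2}$ ($L{\left(W \right)} = W^{2} + W = W + W^{2}$)
$\left(3 + Z{\left(-4 \right)}\right) \left(-6 + L{\left(6 \right)}\right) 2 = \left(3 - 4\right) \left(-6 + 6 \left(1 + 6\right)\right) 2 = - (-6 + 6 \cdot 7) 2 = - (-6 + 42) 2 = \left(-1\right) 36 \cdot 2 = \left(-36\right) 2 = -72$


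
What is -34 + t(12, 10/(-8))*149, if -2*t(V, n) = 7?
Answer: -1111/2 ≈ -555.50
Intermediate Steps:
t(V, n) = -7/2 (t(V, n) = -½*7 = -7/2)
-34 + t(12, 10/(-8))*149 = -34 - 7/2*149 = -34 - 1043/2 = -1111/2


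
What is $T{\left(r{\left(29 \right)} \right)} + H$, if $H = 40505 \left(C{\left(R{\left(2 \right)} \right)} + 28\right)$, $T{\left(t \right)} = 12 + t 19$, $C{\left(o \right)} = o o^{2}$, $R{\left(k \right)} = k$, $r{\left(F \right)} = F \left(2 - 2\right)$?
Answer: $1458192$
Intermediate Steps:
$r{\left(F \right)} = 0$ ($r{\left(F \right)} = F 0 = 0$)
$C{\left(o \right)} = o^{3}$
$T{\left(t \right)} = 12 + 19 t$
$H = 1458180$ ($H = 40505 \left(2^{3} + 28\right) = 40505 \left(8 + 28\right) = 40505 \cdot 36 = 1458180$)
$T{\left(r{\left(29 \right)} \right)} + H = \left(12 + 19 \cdot 0\right) + 1458180 = \left(12 + 0\right) + 1458180 = 12 + 1458180 = 1458192$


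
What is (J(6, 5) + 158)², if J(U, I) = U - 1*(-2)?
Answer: 27556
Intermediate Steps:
J(U, I) = 2 + U (J(U, I) = U + 2 = 2 + U)
(J(6, 5) + 158)² = ((2 + 6) + 158)² = (8 + 158)² = 166² = 27556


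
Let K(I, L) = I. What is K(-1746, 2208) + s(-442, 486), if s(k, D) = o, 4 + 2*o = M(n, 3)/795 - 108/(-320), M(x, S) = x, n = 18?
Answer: -14821513/8480 ≈ -1747.8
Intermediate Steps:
o = -15433/8480 (o = -2 + (18/795 - 108/(-320))/2 = -2 + (18*(1/795) - 108*(-1/320))/2 = -2 + (6/265 + 27/80)/2 = -2 + (½)*(1527/4240) = -2 + 1527/8480 = -15433/8480 ≈ -1.8199)
s(k, D) = -15433/8480
K(-1746, 2208) + s(-442, 486) = -1746 - 15433/8480 = -14821513/8480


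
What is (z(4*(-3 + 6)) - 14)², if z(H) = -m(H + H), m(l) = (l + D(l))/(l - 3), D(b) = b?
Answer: 12996/49 ≈ 265.22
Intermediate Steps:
m(l) = 2*l/(-3 + l) (m(l) = (l + l)/(l - 3) = (2*l)/(-3 + l) = 2*l/(-3 + l))
z(H) = -4*H/(-3 + 2*H) (z(H) = -2*(H + H)/(-3 + (H + H)) = -2*2*H/(-3 + 2*H) = -4*H/(-3 + 2*H))
(z(4*(-3 + 6)) - 14)² = (-4*4*(-3 + 6)/(-3 + 2*(4*(-3 + 6))) - 14)² = (-4*4*3/(-3 + 2*(4*3)) - 14)² = (-4*12/(-3 + 2*12) - 14)² = (-4*12/(-3 + 24) - 14)² = (-4*12/21 - 14)² = (-4*12*1/21 - 14)² = (-16/7 - 14)² = (-114/7)² = 12996/49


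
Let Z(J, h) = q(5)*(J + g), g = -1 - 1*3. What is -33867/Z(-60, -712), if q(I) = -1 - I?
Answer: -11289/128 ≈ -88.195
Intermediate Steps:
g = -4 (g = -1 - 3 = -4)
Z(J, h) = 24 - 6*J (Z(J, h) = (-1 - 1*5)*(J - 4) = (-1 - 5)*(-4 + J) = -6*(-4 + J) = 24 - 6*J)
-33867/Z(-60, -712) = -33867/(24 - 6*(-60)) = -33867/(24 + 360) = -33867/384 = -33867*1/384 = -11289/128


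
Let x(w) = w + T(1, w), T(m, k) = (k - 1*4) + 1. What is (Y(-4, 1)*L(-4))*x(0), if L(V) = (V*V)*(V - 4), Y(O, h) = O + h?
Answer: -1152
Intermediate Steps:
T(m, k) = -3 + k (T(m, k) = (k - 4) + 1 = (-4 + k) + 1 = -3 + k)
L(V) = V²*(-4 + V)
x(w) = -3 + 2*w (x(w) = w + (-3 + w) = -3 + 2*w)
(Y(-4, 1)*L(-4))*x(0) = ((-4 + 1)*((-4)²*(-4 - 4)))*(-3 + 2*0) = (-48*(-8))*(-3 + 0) = -3*(-128)*(-3) = 384*(-3) = -1152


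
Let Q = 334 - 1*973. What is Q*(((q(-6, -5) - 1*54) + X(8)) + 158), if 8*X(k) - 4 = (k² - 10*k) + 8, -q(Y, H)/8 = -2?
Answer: -152721/2 ≈ -76361.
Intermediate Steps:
q(Y, H) = 16 (q(Y, H) = -8*(-2) = 16)
X(k) = 3/2 - 5*k/4 + k²/8 (X(k) = ½ + ((k² - 10*k) + 8)/8 = ½ + (8 + k² - 10*k)/8 = ½ + (1 - 5*k/4 + k²/8) = 3/2 - 5*k/4 + k²/8)
Q = -639 (Q = 334 - 973 = -639)
Q*(((q(-6, -5) - 1*54) + X(8)) + 158) = -639*(((16 - 1*54) + (3/2 - 5/4*8 + (⅛)*8²)) + 158) = -639*(((16 - 54) + (3/2 - 10 + (⅛)*64)) + 158) = -639*((-38 + (3/2 - 10 + 8)) + 158) = -639*((-38 - ½) + 158) = -639*(-77/2 + 158) = -639*239/2 = -152721/2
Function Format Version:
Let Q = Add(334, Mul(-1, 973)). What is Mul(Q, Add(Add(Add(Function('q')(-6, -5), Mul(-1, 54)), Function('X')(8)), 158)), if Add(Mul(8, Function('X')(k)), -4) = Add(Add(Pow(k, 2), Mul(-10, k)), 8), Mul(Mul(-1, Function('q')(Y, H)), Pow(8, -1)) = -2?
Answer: Rational(-152721, 2) ≈ -76361.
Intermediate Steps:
Function('q')(Y, H) = 16 (Function('q')(Y, H) = Mul(-8, -2) = 16)
Function('X')(k) = Add(Rational(3, 2), Mul(Rational(-5, 4), k), Mul(Rational(1, 8), Pow(k, 2))) (Function('X')(k) = Add(Rational(1, 2), Mul(Rational(1, 8), Add(Add(Pow(k, 2), Mul(-10, k)), 8))) = Add(Rational(1, 2), Mul(Rational(1, 8), Add(8, Pow(k, 2), Mul(-10, k)))) = Add(Rational(1, 2), Add(1, Mul(Rational(-5, 4), k), Mul(Rational(1, 8), Pow(k, 2)))) = Add(Rational(3, 2), Mul(Rational(-5, 4), k), Mul(Rational(1, 8), Pow(k, 2))))
Q = -639 (Q = Add(334, -973) = -639)
Mul(Q, Add(Add(Add(Function('q')(-6, -5), Mul(-1, 54)), Function('X')(8)), 158)) = Mul(-639, Add(Add(Add(16, Mul(-1, 54)), Add(Rational(3, 2), Mul(Rational(-5, 4), 8), Mul(Rational(1, 8), Pow(8, 2)))), 158)) = Mul(-639, Add(Add(Add(16, -54), Add(Rational(3, 2), -10, Mul(Rational(1, 8), 64))), 158)) = Mul(-639, Add(Add(-38, Add(Rational(3, 2), -10, 8)), 158)) = Mul(-639, Add(Add(-38, Rational(-1, 2)), 158)) = Mul(-639, Add(Rational(-77, 2), 158)) = Mul(-639, Rational(239, 2)) = Rational(-152721, 2)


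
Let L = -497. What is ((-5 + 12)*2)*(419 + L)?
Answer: -1092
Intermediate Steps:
((-5 + 12)*2)*(419 + L) = ((-5 + 12)*2)*(419 - 497) = (7*2)*(-78) = 14*(-78) = -1092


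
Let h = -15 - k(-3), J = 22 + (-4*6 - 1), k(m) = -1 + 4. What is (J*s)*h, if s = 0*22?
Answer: 0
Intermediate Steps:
k(m) = 3
J = -3 (J = 22 + (-24 - 1) = 22 - 25 = -3)
h = -18 (h = -15 - 1*3 = -15 - 3 = -18)
s = 0
(J*s)*h = -3*0*(-18) = 0*(-18) = 0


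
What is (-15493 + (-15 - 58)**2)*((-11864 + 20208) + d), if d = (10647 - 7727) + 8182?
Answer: -197649144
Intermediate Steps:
d = 11102 (d = 2920 + 8182 = 11102)
(-15493 + (-15 - 58)**2)*((-11864 + 20208) + d) = (-15493 + (-15 - 58)**2)*((-11864 + 20208) + 11102) = (-15493 + (-73)**2)*(8344 + 11102) = (-15493 + 5329)*19446 = -10164*19446 = -197649144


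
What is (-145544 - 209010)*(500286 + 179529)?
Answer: -241031127510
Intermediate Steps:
(-145544 - 209010)*(500286 + 179529) = -354554*679815 = -241031127510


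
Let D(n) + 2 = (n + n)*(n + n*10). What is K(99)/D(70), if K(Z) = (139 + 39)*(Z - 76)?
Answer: 2047/53899 ≈ 0.037978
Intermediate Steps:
K(Z) = -13528 + 178*Z (K(Z) = 178*(-76 + Z) = -13528 + 178*Z)
D(n) = -2 + 22*n² (D(n) = -2 + (n + n)*(n + n*10) = -2 + (2*n)*(n + 10*n) = -2 + (2*n)*(11*n) = -2 + 22*n²)
K(99)/D(70) = (-13528 + 178*99)/(-2 + 22*70²) = (-13528 + 17622)/(-2 + 22*4900) = 4094/(-2 + 107800) = 4094/107798 = 4094*(1/107798) = 2047/53899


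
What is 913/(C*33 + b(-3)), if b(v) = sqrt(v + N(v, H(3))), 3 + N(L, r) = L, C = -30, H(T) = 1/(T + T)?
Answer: -100430/108901 - 913*I/326703 ≈ -0.92221 - 0.0027946*I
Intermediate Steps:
H(T) = 1/(2*T)
N(L, r) = -3 + L
b(v) = sqrt(-3 + 2*v) (b(v) = sqrt(v + (-3 + v)) = sqrt(-3 + 2*v))
913/(C*33 + b(-3)) = 913/(-30*33 + sqrt(-3 + 2*(-3))) = 913/(-990 + sqrt(-3 - 6)) = 913/(-990 + sqrt(-9)) = 913/(-990 + 3*I) = 913*((-990 - 3*I)/980109) = 913*(-990 - 3*I)/980109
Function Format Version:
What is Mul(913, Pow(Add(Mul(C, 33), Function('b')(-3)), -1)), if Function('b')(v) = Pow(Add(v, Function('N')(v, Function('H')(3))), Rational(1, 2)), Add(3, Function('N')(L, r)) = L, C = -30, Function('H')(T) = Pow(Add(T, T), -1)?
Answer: Add(Rational(-100430, 108901), Mul(Rational(-913, 326703), I)) ≈ Add(-0.92221, Mul(-0.0027946, I))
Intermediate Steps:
Function('H')(T) = Mul(Rational(1, 2), Pow(T, -1)) (Function('H')(T) = Pow(Mul(2, T), -1) = Mul(Rational(1, 2), Pow(T, -1)))
Function('N')(L, r) = Add(-3, L)
Function('b')(v) = Pow(Add(-3, Mul(2, v)), Rational(1, 2)) (Function('b')(v) = Pow(Add(v, Add(-3, v)), Rational(1, 2)) = Pow(Add(-3, Mul(2, v)), Rational(1, 2)))
Mul(913, Pow(Add(Mul(C, 33), Function('b')(-3)), -1)) = Mul(913, Pow(Add(Mul(-30, 33), Pow(Add(-3, Mul(2, -3)), Rational(1, 2))), -1)) = Mul(913, Pow(Add(-990, Pow(Add(-3, -6), Rational(1, 2))), -1)) = Mul(913, Pow(Add(-990, Pow(-9, Rational(1, 2))), -1)) = Mul(913, Pow(Add(-990, Mul(3, I)), -1)) = Mul(913, Mul(Rational(1, 980109), Add(-990, Mul(-3, I)))) = Mul(Rational(913, 980109), Add(-990, Mul(-3, I)))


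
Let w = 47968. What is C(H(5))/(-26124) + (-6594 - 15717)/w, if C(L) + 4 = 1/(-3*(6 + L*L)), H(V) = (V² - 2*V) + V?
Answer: -88710084361/190786915872 ≈ -0.46497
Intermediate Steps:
H(V) = V² - V
C(L) = -4 + 1/(-18 - 3*L²) (C(L) = -4 + 1/(-3*(6 + L*L)) = -4 + 1/(-3*(6 + L²)) = -4 + 1/(-18 - 3*L²))
C(H(5))/(-26124) + (-6594 - 15717)/w = ((-73 - 12*25*(-1 + 5)²)/(3*(6 + (5*(-1 + 5))²)))/(-26124) + (-6594 - 15717)/47968 = ((-73 - 12*(5*4)²)/(3*(6 + (5*4)²)))*(-1/26124) - 22311*1/47968 = ((-73 - 12*20²)/(3*(6 + 20²)))*(-1/26124) - 22311/47968 = ((-73 - 12*400)/(3*(6 + 400)))*(-1/26124) - 22311/47968 = ((⅓)*(-73 - 4800)/406)*(-1/26124) - 22311/47968 = ((⅓)*(1/406)*(-4873))*(-1/26124) - 22311/47968 = -4873/1218*(-1/26124) - 22311/47968 = 4873/31819032 - 22311/47968 = -88710084361/190786915872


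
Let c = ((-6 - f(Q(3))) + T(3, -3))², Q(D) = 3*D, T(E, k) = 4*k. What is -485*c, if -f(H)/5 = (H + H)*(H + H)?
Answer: -1244705940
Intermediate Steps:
f(H) = -20*H² (f(H) = -5*(H + H)*(H + H) = -5*2*H*2*H = -20*H²)
c = 2566404 (c = ((-6 - (-20)*(3*3)²) + 4*(-3))² = ((-6 - (-20)*9²) - 12)² = ((-6 - (-20)*81) - 12)² = ((-6 - 1*(-1620)) - 12)² = ((-6 + 1620) - 12)² = (1614 - 12)² = 1602² = 2566404)
-485*c = -485*2566404 = -1244705940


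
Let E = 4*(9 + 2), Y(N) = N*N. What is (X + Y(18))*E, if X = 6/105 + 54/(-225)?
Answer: 2493392/175 ≈ 14248.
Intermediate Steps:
Y(N) = N**2
X = -32/175 (X = 6*(1/105) + 54*(-1/225) = 2/35 - 6/25 = -32/175 ≈ -0.18286)
E = 44 (E = 4*11 = 44)
(X + Y(18))*E = (-32/175 + 18**2)*44 = (-32/175 + 324)*44 = (56668/175)*44 = 2493392/175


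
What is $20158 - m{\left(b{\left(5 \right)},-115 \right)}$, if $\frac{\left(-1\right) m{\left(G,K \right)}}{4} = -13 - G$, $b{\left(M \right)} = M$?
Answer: $20086$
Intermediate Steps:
$m{\left(G,K \right)} = 52 + 4 G$ ($m{\left(G,K \right)} = - 4 \left(-13 - G\right) = 52 + 4 G$)
$20158 - m{\left(b{\left(5 \right)},-115 \right)} = 20158 - \left(52 + 4 \cdot 5\right) = 20158 - \left(52 + 20\right) = 20158 - 72 = 20086$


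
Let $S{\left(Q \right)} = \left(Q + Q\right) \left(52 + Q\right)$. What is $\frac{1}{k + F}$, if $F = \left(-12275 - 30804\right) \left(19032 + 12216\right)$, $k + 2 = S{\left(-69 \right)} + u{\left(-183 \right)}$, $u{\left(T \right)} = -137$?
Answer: $- \frac{1}{1346130385} \approx -7.4287 \cdot 10^{-10}$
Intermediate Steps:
$S{\left(Q \right)} = 2 Q \left(52 + Q\right)$
$k = 2207$ ($k = -2 - \left(137 + 138 \left(52 - 69\right)\right) = -2 - \left(137 + 138 \left(-17\right)\right) = -2 + \left(2346 - 137\right) = -2 + 2209 = 2207$)
$F = -1346132592$ ($F = \left(-43079\right) 31248 = -1346132592$)
$\frac{1}{k + F} = \frac{1}{2207 - 1346132592} = \frac{1}{-1346130385} = - \frac{1}{1346130385}$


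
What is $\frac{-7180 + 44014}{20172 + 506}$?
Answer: $\frac{2631}{1477} \approx 1.7813$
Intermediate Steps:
$\frac{-7180 + 44014}{20172 + 506} = \frac{36834}{20678} = 36834 \cdot \frac{1}{20678} = \frac{2631}{1477}$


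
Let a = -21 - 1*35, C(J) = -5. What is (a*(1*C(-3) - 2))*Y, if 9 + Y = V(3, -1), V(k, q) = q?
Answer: -3920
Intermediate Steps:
a = -56 (a = -21 - 35 = -56)
Y = -10 (Y = -9 - 1 = -10)
(a*(1*C(-3) - 2))*Y = -56*(1*(-5) - 2)*(-10) = -56*(-5 - 2)*(-10) = -56*(-7)*(-10) = 392*(-10) = -3920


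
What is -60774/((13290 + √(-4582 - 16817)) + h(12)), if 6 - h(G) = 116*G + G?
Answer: -240908136/47147021 + 20258*I*√21399/47147021 ≈ -5.1097 + 0.062855*I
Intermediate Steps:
h(G) = 6 - 117*G (h(G) = 6 - (116*G + G) = 6 - 117*G)
-60774/((13290 + √(-4582 - 16817)) + h(12)) = -60774/((13290 + √(-4582 - 16817)) + (6 - 117*12)) = -60774/((13290 + √(-21399)) + (6 - 1404)) = -60774/((13290 + I*√21399) - 1398) = -60774/(11892 + I*√21399)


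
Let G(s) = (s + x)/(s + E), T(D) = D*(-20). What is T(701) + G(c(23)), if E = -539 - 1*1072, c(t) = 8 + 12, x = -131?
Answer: -602857/43 ≈ -14020.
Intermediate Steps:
c(t) = 20
T(D) = -20*D
E = -1611 (E = -539 - 1072 = -1611)
G(s) = (-131 + s)/(-1611 + s) (G(s) = (s - 131)/(s - 1611) = (-131 + s)/(-1611 + s))
T(701) + G(c(23)) = -20*701 + (-131 + 20)/(-1611 + 20) = -14020 - 111/(-1591) = -14020 - 1/1591*(-111) = -14020 + 3/43 = -602857/43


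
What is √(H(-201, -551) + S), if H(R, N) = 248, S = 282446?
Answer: √282694 ≈ 531.69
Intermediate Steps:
√(H(-201, -551) + S) = √(248 + 282446) = √282694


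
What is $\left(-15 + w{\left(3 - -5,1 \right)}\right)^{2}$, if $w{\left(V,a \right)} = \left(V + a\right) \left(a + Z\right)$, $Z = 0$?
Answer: $36$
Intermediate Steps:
$w{\left(V,a \right)} = a \left(V + a\right)$ ($w{\left(V,a \right)} = \left(V + a\right) \left(a + 0\right) = \left(V + a\right) a = a \left(V + a\right)$)
$\left(-15 + w{\left(3 - -5,1 \right)}\right)^{2} = \left(-15 + 1 \left(\left(3 - -5\right) + 1\right)\right)^{2} = \left(-15 + 1 \left(\left(3 + 5\right) + 1\right)\right)^{2} = \left(-15 + 1 \left(8 + 1\right)\right)^{2} = \left(-15 + 1 \cdot 9\right)^{2} = \left(-15 + 9\right)^{2} = \left(-6\right)^{2} = 36$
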